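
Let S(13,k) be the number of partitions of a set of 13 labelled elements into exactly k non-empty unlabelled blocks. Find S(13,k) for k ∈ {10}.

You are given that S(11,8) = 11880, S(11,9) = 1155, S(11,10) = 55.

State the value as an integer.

39325

row 12: T[12][9]=9·1155+11880=22275  T[12][10]=10·55+1155=1705
row 13: T[13][10]=10·1705+22275=39325
Read S(13,10) = 39325.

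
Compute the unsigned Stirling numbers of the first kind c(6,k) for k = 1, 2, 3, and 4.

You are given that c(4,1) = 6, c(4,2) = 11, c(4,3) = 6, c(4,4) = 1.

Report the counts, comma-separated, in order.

120, 274, 225, 85

@5  (5,1):6·4+0→24, (5,2):11·4+6→50, (5,3):6·4+11→35, (5,4):1·4+6→10
@6  (6,1):24·5+0→120, (6,2):50·5+24→274, (6,3):35·5+50→225, (6,4):10·5+35→85
Read c(6,1) = 120, c(6,2) = 274, c(6,3) = 225, c(6,4) = 85.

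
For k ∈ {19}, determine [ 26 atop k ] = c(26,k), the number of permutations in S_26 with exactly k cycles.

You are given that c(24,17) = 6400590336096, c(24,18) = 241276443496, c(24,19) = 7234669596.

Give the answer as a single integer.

@25  (25,18):241276443496·24+6400590336096→12191224980000, (25,19):7234669596·24+241276443496→414908513800
@26  (26,19):414908513800·25+12191224980000→22563937825000
Read c(26,19) = 22563937825000.

22563937825000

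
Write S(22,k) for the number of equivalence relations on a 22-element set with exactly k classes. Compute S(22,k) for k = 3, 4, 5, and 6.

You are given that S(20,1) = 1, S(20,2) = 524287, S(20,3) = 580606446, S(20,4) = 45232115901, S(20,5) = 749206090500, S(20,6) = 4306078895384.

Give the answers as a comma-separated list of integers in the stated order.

5228079450, 727778623825, 19137821912055, 163305339345225

r21: T_21,2=2×524287+1=1048575; T_21,3=3×580606446+524287=1742343625; T_21,4=4×45232115901+580606446=181509070050; T_21,5=5×749206090500+45232115901=3791262568401; T_21,6=6×4306078895384+749206090500=26585679462804
r22: T_22,3=3×1742343625+1048575=5228079450; T_22,4=4×181509070050+1742343625=727778623825; T_22,5=5×3791262568401+181509070050=19137821912055; T_22,6=6×26585679462804+3791262568401=163305339345225
Read S(22,3) = 5228079450, S(22,4) = 727778623825, S(22,5) = 19137821912055, S(22,6) = 163305339345225.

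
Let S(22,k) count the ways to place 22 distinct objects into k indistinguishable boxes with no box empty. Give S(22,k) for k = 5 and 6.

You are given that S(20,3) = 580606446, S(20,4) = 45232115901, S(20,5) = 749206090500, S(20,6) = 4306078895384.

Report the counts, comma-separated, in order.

19137821912055, 163305339345225

row 21: T[21][4]=4·45232115901+580606446=181509070050  T[21][5]=5·749206090500+45232115901=3791262568401  T[21][6]=6·4306078895384+749206090500=26585679462804
row 22: T[22][5]=5·3791262568401+181509070050=19137821912055  T[22][6]=6·26585679462804+3791262568401=163305339345225
Read S(22,5) = 19137821912055, S(22,6) = 163305339345225.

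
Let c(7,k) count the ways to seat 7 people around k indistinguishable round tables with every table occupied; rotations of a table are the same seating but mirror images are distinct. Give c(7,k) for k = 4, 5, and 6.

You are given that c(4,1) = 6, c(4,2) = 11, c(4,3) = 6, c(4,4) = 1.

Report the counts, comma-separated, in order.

r5: T_5,2=4×11+6=50; T_5,3=4×6+11=35; T_5,4=4×1+6=10; T_5,5=4×0+1=1
r6: T_6,3=5×35+50=225; T_6,4=5×10+35=85; T_6,5=5×1+10=15; T_6,6=5×0+1=1
r7: T_7,4=6×85+225=735; T_7,5=6×15+85=175; T_7,6=6×1+15=21
Read c(7,4) = 735, c(7,5) = 175, c(7,6) = 21.

735, 175, 21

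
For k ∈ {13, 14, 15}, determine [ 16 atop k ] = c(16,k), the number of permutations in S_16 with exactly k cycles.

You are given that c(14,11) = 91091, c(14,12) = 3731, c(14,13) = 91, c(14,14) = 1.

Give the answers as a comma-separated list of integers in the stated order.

218400, 6580, 120

row 15: T[15][12]=14·3731+91091=143325  T[15][13]=14·91+3731=5005  T[15][14]=14·1+91=105  T[15][15]=14·0+1=1
row 16: T[16][13]=15·5005+143325=218400  T[16][14]=15·105+5005=6580  T[16][15]=15·1+105=120
Read c(16,13) = 218400, c(16,14) = 6580, c(16,15) = 120.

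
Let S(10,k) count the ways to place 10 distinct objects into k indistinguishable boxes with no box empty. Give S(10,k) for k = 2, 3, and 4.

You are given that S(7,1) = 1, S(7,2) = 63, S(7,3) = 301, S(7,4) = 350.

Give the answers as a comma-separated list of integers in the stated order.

row 8: T[8][1]=1·1+0=1  T[8][2]=2·63+1=127  T[8][3]=3·301+63=966  T[8][4]=4·350+301=1701
row 9: T[9][1]=1·1+0=1  T[9][2]=2·127+1=255  T[9][3]=3·966+127=3025  T[9][4]=4·1701+966=7770
row 10: T[10][2]=2·255+1=511  T[10][3]=3·3025+255=9330  T[10][4]=4·7770+3025=34105
Read S(10,2) = 511, S(10,3) = 9330, S(10,4) = 34105.

511, 9330, 34105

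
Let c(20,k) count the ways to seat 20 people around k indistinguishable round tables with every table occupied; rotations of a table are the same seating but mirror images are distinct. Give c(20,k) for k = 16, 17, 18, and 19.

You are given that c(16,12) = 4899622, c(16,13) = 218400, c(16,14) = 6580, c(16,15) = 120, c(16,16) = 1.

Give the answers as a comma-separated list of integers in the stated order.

34916946, 920550, 16815, 190

@17  (17,13):218400·16+4899622→8394022, (17,14):6580·16+218400→323680, (17,15):120·16+6580→8500, (17,16):1·16+120→136, (17,17):0·16+1→1
@18  (18,14):323680·17+8394022→13896582, (18,15):8500·17+323680→468180, (18,16):136·17+8500→10812, (18,17):1·17+136→153, (18,18):0·17+1→1
@19  (19,15):468180·18+13896582→22323822, (19,16):10812·18+468180→662796, (19,17):153·18+10812→13566, (19,18):1·18+153→171, (19,19):0·18+1→1
@20  (20,16):662796·19+22323822→34916946, (20,17):13566·19+662796→920550, (20,18):171·19+13566→16815, (20,19):1·19+171→190
Read c(20,16) = 34916946, c(20,17) = 920550, c(20,18) = 16815, c(20,19) = 190.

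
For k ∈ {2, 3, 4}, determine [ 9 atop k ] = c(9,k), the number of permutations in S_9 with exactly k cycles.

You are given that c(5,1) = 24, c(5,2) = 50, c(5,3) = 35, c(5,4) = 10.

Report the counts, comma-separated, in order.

i=6: T(6,1)=0+5·24=120 | T(6,2)=24+5·50=274 | T(6,3)=50+5·35=225 | T(6,4)=35+5·10=85
i=7: T(7,1)=0+6·120=720 | T(7,2)=120+6·274=1764 | T(7,3)=274+6·225=1624 | T(7,4)=225+6·85=735
i=8: T(8,1)=0+7·720=5040 | T(8,2)=720+7·1764=13068 | T(8,3)=1764+7·1624=13132 | T(8,4)=1624+7·735=6769
i=9: T(9,2)=5040+8·13068=109584 | T(9,3)=13068+8·13132=118124 | T(9,4)=13132+8·6769=67284
Read c(9,2) = 109584, c(9,3) = 118124, c(9,4) = 67284.

109584, 118124, 67284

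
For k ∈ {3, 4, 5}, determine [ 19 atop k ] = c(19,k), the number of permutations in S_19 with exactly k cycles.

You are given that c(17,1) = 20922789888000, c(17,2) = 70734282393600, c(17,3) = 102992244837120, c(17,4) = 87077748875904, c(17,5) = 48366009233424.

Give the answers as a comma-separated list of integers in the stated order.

34012249593822720, 30321254007719424, 17950712280921504

i=18: T(18,2)=20922789888000+17·70734282393600=1223405590579200 | T(18,3)=70734282393600+17·102992244837120=1821602444624640 | T(18,4)=102992244837120+17·87077748875904=1583313975727488 | T(18,5)=87077748875904+17·48366009233424=909299905844112
i=19: T(19,3)=1223405590579200+18·1821602444624640=34012249593822720 | T(19,4)=1821602444624640+18·1583313975727488=30321254007719424 | T(19,5)=1583313975727488+18·909299905844112=17950712280921504
Read c(19,3) = 34012249593822720, c(19,4) = 30321254007719424, c(19,5) = 17950712280921504.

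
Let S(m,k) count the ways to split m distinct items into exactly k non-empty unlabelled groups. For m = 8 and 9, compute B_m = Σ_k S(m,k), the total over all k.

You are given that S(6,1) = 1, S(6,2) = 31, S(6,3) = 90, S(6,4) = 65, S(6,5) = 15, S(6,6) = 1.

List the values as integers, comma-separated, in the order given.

row 7: T[7][1]=1·1+0=1  T[7][2]=2·31+1=63  T[7][3]=3·90+31=301  T[7][4]=4·65+90=350  T[7][5]=5·15+65=140  T[7][6]=6·1+15=21  T[7][7]=7·0+1=1
row 8: T[8][1]=1·1+0=1  T[8][2]=2·63+1=127  T[8][3]=3·301+63=966  T[8][4]=4·350+301=1701  T[8][5]=5·140+350=1050  T[8][6]=6·21+140=266  T[8][7]=7·1+21=28  T[8][8]=8·0+1=1
row 9: T[9][1]=1·1+0=1  T[9][2]=2·127+1=255  T[9][3]=3·966+127=3025  T[9][4]=4·1701+966=7770  T[9][5]=5·1050+1701=6951  T[9][6]=6·266+1050=2646  T[9][7]=7·28+266=462  T[9][8]=8·1+28=36  T[9][9]=9·0+1=1
B_8 = ΣS(8,k) = 1+127+966+1701+1050+266+28+1 = 4140
B_9 = ΣS(9,k) = 1+255+3025+7770+6951+2646+462+36+1 = 21147

4140, 21147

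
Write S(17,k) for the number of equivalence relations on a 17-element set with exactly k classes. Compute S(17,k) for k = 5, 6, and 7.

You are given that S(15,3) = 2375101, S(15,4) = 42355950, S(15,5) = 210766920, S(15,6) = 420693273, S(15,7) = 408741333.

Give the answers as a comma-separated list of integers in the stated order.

r16: T_16,4=4×42355950+2375101=171798901; T_16,5=5×210766920+42355950=1096190550; T_16,6=6×420693273+210766920=2734926558; T_16,7=7×408741333+420693273=3281882604
r17: T_17,5=5×1096190550+171798901=5652751651; T_17,6=6×2734926558+1096190550=17505749898; T_17,7=7×3281882604+2734926558=25708104786
Read S(17,5) = 5652751651, S(17,6) = 17505749898, S(17,7) = 25708104786.

5652751651, 17505749898, 25708104786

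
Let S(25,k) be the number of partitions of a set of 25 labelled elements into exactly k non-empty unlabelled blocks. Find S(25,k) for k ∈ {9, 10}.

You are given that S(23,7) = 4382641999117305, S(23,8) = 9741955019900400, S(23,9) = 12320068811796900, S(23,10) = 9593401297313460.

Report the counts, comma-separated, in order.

row 24: T[24][8]=8·9741955019900400+4382641999117305=82318282158320505  T[24][9]=9·12320068811796900+9741955019900400=120622574326072500  T[24][10]=10·9593401297313460+12320068811796900=108254081784931500
row 25: T[25][9]=9·120622574326072500+82318282158320505=1167921451092973005  T[25][10]=10·108254081784931500+120622574326072500=1203163392175387500
Read S(25,9) = 1167921451092973005, S(25,10) = 1203163392175387500.

1167921451092973005, 1203163392175387500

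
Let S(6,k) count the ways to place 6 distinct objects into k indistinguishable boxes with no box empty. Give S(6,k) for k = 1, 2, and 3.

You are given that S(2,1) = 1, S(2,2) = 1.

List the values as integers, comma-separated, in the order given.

[3] T[3,1]:1*1+0=1 · T[3,2]:2*1+1=3 · T[3,3]:3*0+1=1
[4] T[4,1]:1*1+0=1 · T[4,2]:2*3+1=7 · T[4,3]:3*1+3=6
[5] T[5,1]:1*1+0=1 · T[5,2]:2*7+1=15 · T[5,3]:3*6+7=25
[6] T[6,1]:1*1+0=1 · T[6,2]:2*15+1=31 · T[6,3]:3*25+15=90
Read S(6,1) = 1, S(6,2) = 31, S(6,3) = 90.

1, 31, 90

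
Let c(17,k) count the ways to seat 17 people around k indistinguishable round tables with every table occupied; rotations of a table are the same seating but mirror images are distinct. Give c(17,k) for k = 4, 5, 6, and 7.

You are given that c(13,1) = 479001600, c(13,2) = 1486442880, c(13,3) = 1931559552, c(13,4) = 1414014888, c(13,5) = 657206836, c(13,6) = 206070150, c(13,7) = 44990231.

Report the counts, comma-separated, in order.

i=14: T(14,1)=0+13·479001600=6227020800 | T(14,2)=479001600+13·1486442880=19802759040 | T(14,3)=1486442880+13·1931559552=26596717056 | T(14,4)=1931559552+13·1414014888=20313753096 | T(14,5)=1414014888+13·657206836=9957703756 | T(14,6)=657206836+13·206070150=3336118786 | T(14,7)=206070150+13·44990231=790943153
i=15: T(15,2)=6227020800+14·19802759040=283465647360 | T(15,3)=19802759040+14·26596717056=392156797824 | T(15,4)=26596717056+14·20313753096=310989260400 | T(15,5)=20313753096+14·9957703756=159721605680 | T(15,6)=9957703756+14·3336118786=56663366760 | T(15,7)=3336118786+14·790943153=14409322928
i=16: T(16,3)=283465647360+15·392156797824=6165817614720 | T(16,4)=392156797824+15·310989260400=5056995703824 | T(16,5)=310989260400+15·159721605680=2706813345600 | T(16,6)=159721605680+15·56663366760=1009672107080 | T(16,7)=56663366760+15·14409322928=272803210680
i=17: T(17,4)=6165817614720+16·5056995703824=87077748875904 | T(17,5)=5056995703824+16·2706813345600=48366009233424 | T(17,6)=2706813345600+16·1009672107080=18861567058880 | T(17,7)=1009672107080+16·272803210680=5374523477960
Read c(17,4) = 87077748875904, c(17,5) = 48366009233424, c(17,6) = 18861567058880, c(17,7) = 5374523477960.

87077748875904, 48366009233424, 18861567058880, 5374523477960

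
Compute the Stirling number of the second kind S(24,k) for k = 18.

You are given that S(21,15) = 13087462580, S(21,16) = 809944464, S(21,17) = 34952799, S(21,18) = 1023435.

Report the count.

92484925445

r22: T_22,16=16×809944464+13087462580=26046574004; T_22,17=17×34952799+809944464=1404142047; T_22,18=18×1023435+34952799=53374629
r23: T_23,17=17×1404142047+26046574004=49916988803; T_23,18=18×53374629+1404142047=2364885369
r24: T_24,18=18×2364885369+49916988803=92484925445
Read S(24,18) = 92484925445.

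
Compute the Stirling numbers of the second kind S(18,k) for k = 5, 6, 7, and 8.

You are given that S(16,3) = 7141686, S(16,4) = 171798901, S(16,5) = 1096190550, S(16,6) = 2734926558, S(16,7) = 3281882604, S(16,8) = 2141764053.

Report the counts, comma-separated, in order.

28958095545, 110687251039, 197462483400, 189036065010

@17  (17,4):171798901·4+7141686→694337290, (17,5):1096190550·5+171798901→5652751651, (17,6):2734926558·6+1096190550→17505749898, (17,7):3281882604·7+2734926558→25708104786, (17,8):2141764053·8+3281882604→20415995028
@18  (18,5):5652751651·5+694337290→28958095545, (18,6):17505749898·6+5652751651→110687251039, (18,7):25708104786·7+17505749898→197462483400, (18,8):20415995028·8+25708104786→189036065010
Read S(18,5) = 28958095545, S(18,6) = 110687251039, S(18,7) = 197462483400, S(18,8) = 189036065010.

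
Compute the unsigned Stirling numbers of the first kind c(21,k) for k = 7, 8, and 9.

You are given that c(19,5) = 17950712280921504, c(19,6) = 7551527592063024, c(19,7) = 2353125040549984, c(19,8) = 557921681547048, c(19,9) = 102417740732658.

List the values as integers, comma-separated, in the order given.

1206647803780373360, 311333643161390640, 63030812099294896

r20: T_20,6=19×7551527592063024+17950712280921504=161429736530118960; T_20,7=19×2353125040549984+7551527592063024=52260903362512720; T_20,8=19×557921681547048+2353125040549984=12953636989943896; T_20,9=19×102417740732658+557921681547048=2503858755467550
r21: T_21,7=20×52260903362512720+161429736530118960=1206647803780373360; T_21,8=20×12953636989943896+52260903362512720=311333643161390640; T_21,9=20×2503858755467550+12953636989943896=63030812099294896
Read c(21,7) = 1206647803780373360, c(21,8) = 311333643161390640, c(21,9) = 63030812099294896.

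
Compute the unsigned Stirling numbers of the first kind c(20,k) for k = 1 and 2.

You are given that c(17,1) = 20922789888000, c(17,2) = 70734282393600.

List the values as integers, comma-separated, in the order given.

121645100408832000, 431565146817638400

@18  (18,1):20922789888000·17+0→355687428096000, (18,2):70734282393600·17+20922789888000→1223405590579200
@19  (19,1):355687428096000·18+0→6402373705728000, (19,2):1223405590579200·18+355687428096000→22376988058521600
@20  (20,1):6402373705728000·19+0→121645100408832000, (20,2):22376988058521600·19+6402373705728000→431565146817638400
Read c(20,1) = 121645100408832000, c(20,2) = 431565146817638400.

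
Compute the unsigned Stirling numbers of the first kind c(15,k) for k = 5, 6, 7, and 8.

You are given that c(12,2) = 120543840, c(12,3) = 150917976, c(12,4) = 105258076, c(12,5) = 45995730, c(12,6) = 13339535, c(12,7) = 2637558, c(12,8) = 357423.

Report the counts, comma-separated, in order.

row 13: T[13][3]=12·150917976+120543840=1931559552  T[13][4]=12·105258076+150917976=1414014888  T[13][5]=12·45995730+105258076=657206836  T[13][6]=12·13339535+45995730=206070150  T[13][7]=12·2637558+13339535=44990231  T[13][8]=12·357423+2637558=6926634
row 14: T[14][4]=13·1414014888+1931559552=20313753096  T[14][5]=13·657206836+1414014888=9957703756  T[14][6]=13·206070150+657206836=3336118786  T[14][7]=13·44990231+206070150=790943153  T[14][8]=13·6926634+44990231=135036473
row 15: T[15][5]=14·9957703756+20313753096=159721605680  T[15][6]=14·3336118786+9957703756=56663366760  T[15][7]=14·790943153+3336118786=14409322928  T[15][8]=14·135036473+790943153=2681453775
Read c(15,5) = 159721605680, c(15,6) = 56663366760, c(15,7) = 14409322928, c(15,8) = 2681453775.

159721605680, 56663366760, 14409322928, 2681453775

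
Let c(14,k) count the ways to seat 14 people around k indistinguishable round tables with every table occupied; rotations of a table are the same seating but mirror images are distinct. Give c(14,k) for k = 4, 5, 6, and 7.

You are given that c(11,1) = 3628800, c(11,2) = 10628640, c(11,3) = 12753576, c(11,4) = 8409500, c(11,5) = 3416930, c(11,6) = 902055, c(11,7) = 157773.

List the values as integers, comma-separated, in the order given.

@12  (12,2):10628640·11+3628800→120543840, (12,3):12753576·11+10628640→150917976, (12,4):8409500·11+12753576→105258076, (12,5):3416930·11+8409500→45995730, (12,6):902055·11+3416930→13339535, (12,7):157773·11+902055→2637558
@13  (13,3):150917976·12+120543840→1931559552, (13,4):105258076·12+150917976→1414014888, (13,5):45995730·12+105258076→657206836, (13,6):13339535·12+45995730→206070150, (13,7):2637558·12+13339535→44990231
@14  (14,4):1414014888·13+1931559552→20313753096, (14,5):657206836·13+1414014888→9957703756, (14,6):206070150·13+657206836→3336118786, (14,7):44990231·13+206070150→790943153
Read c(14,4) = 20313753096, c(14,5) = 9957703756, c(14,6) = 3336118786, c(14,7) = 790943153.

20313753096, 9957703756, 3336118786, 790943153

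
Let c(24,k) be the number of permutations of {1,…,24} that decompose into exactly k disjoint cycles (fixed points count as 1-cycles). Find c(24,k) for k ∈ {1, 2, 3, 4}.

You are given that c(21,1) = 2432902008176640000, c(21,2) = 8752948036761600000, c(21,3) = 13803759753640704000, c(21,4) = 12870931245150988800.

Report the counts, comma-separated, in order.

25852016738884976640000, 96538966652493066240000, 159539850276066860544000, 157375898285941510732800

row 22: T[22][1]=21·2432902008176640000+0=51090942171709440000  T[22][2]=21·8752948036761600000+2432902008176640000=186244810780170240000  T[22][3]=21·13803759753640704000+8752948036761600000=298631902863216384000  T[22][4]=21·12870931245150988800+13803759753640704000=284093315901811468800
row 23: T[23][1]=22·51090942171709440000+0=1124000727777607680000  T[23][2]=22·186244810780170240000+51090942171709440000=4148476779335454720000  T[23][3]=22·298631902863216384000+186244810780170240000=6756146673770930688000  T[23][4]=22·284093315901811468800+298631902863216384000=6548684852703068697600
row 24: T[24][1]=23·1124000727777607680000+0=25852016738884976640000  T[24][2]=23·4148476779335454720000+1124000727777607680000=96538966652493066240000  T[24][3]=23·6756146673770930688000+4148476779335454720000=159539850276066860544000  T[24][4]=23·6548684852703068697600+6756146673770930688000=157375898285941510732800
Read c(24,1) = 25852016738884976640000, c(24,2) = 96538966652493066240000, c(24,3) = 159539850276066860544000, c(24,4) = 157375898285941510732800.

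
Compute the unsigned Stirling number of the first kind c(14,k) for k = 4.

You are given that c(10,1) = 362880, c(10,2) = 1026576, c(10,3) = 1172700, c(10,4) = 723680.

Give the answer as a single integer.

20313753096

[11] T[11,1]:10*362880+0=3628800 · T[11,2]:10*1026576+362880=10628640 · T[11,3]:10*1172700+1026576=12753576 · T[11,4]:10*723680+1172700=8409500
[12] T[12,2]:11*10628640+3628800=120543840 · T[12,3]:11*12753576+10628640=150917976 · T[12,4]:11*8409500+12753576=105258076
[13] T[13,3]:12*150917976+120543840=1931559552 · T[13,4]:12*105258076+150917976=1414014888
[14] T[14,4]:13*1414014888+1931559552=20313753096
Read c(14,4) = 20313753096.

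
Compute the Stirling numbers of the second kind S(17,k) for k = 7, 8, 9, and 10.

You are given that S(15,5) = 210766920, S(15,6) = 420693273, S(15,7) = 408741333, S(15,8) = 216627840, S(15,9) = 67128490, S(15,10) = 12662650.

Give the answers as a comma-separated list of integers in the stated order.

25708104786, 20415995028, 9528822303, 2758334150

row 16: T[16][6]=6·420693273+210766920=2734926558  T[16][7]=7·408741333+420693273=3281882604  T[16][8]=8·216627840+408741333=2141764053  T[16][9]=9·67128490+216627840=820784250  T[16][10]=10·12662650+67128490=193754990
row 17: T[17][7]=7·3281882604+2734926558=25708104786  T[17][8]=8·2141764053+3281882604=20415995028  T[17][9]=9·820784250+2141764053=9528822303  T[17][10]=10·193754990+820784250=2758334150
Read S(17,7) = 25708104786, S(17,8) = 20415995028, S(17,9) = 9528822303, S(17,10) = 2758334150.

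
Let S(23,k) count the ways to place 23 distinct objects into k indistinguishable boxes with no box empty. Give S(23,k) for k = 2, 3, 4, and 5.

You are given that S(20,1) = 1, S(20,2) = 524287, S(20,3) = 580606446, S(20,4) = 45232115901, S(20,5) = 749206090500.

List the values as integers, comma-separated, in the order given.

r21: T_21,1=1×1+0=1; T_21,2=2×524287+1=1048575; T_21,3=3×580606446+524287=1742343625; T_21,4=4×45232115901+580606446=181509070050; T_21,5=5×749206090500+45232115901=3791262568401
r22: T_22,1=1×1+0=1; T_22,2=2×1048575+1=2097151; T_22,3=3×1742343625+1048575=5228079450; T_22,4=4×181509070050+1742343625=727778623825; T_22,5=5×3791262568401+181509070050=19137821912055
r23: T_23,2=2×2097151+1=4194303; T_23,3=3×5228079450+2097151=15686335501; T_23,4=4×727778623825+5228079450=2916342574750; T_23,5=5×19137821912055+727778623825=96416888184100
Read S(23,2) = 4194303, S(23,3) = 15686335501, S(23,4) = 2916342574750, S(23,5) = 96416888184100.

4194303, 15686335501, 2916342574750, 96416888184100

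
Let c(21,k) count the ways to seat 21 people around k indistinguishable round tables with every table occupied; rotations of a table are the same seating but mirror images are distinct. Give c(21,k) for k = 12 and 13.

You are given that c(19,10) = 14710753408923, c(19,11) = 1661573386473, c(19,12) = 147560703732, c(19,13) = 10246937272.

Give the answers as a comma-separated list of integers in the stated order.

@20  (20,11):1661573386473·19+14710753408923→46280647751910, (20,12):147560703732·19+1661573386473→4465226757381, (20,13):10246937272·19+147560703732→342252511900
@21  (21,12):4465226757381·20+46280647751910→135585182899530, (21,13):342252511900·20+4465226757381→11310276995381
Read c(21,12) = 135585182899530, c(21,13) = 11310276995381.

135585182899530, 11310276995381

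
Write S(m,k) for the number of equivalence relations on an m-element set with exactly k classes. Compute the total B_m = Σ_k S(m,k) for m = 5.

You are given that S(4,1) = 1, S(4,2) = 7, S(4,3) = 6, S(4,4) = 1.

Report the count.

[5] T[5,1]:1*1+0=1 · T[5,2]:2*7+1=15 · T[5,3]:3*6+7=25 · T[5,4]:4*1+6=10 · T[5,5]:5*0+1=1
B_5 = ΣS(5,k) = 1+15+25+10+1 = 52

52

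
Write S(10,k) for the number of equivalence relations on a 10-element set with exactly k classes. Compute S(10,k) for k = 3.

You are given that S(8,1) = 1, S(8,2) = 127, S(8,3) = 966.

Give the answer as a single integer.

9330

i=9: T(9,2)=1+2·127=255 | T(9,3)=127+3·966=3025
i=10: T(10,3)=255+3·3025=9330
Read S(10,3) = 9330.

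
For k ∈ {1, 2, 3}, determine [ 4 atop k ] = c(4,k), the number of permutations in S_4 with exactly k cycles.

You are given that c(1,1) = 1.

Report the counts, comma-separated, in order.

6, 11, 6

i=2: T(2,1)=0+1·1=1 | T(2,2)=1+1·0=1
i=3: T(3,1)=0+2·1=2 | T(3,2)=1+2·1=3 | T(3,3)=1+2·0=1
i=4: T(4,1)=0+3·2=6 | T(4,2)=2+3·3=11 | T(4,3)=3+3·1=6
Read c(4,1) = 6, c(4,2) = 11, c(4,3) = 6.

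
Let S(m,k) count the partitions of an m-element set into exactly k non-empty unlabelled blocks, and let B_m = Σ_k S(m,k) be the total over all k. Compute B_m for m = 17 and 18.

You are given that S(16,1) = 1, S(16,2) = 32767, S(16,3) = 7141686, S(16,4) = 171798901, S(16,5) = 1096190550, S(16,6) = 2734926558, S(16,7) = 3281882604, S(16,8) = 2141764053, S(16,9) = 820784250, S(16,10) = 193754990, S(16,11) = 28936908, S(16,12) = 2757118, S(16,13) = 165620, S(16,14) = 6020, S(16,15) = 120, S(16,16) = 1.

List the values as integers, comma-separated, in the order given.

82864869804, 682076806159

r17: T_17,1=1×1+0=1; T_17,2=2×32767+1=65535; T_17,3=3×7141686+32767=21457825; T_17,4=4×171798901+7141686=694337290; T_17,5=5×1096190550+171798901=5652751651; T_17,6=6×2734926558+1096190550=17505749898; T_17,7=7×3281882604+2734926558=25708104786; T_17,8=8×2141764053+3281882604=20415995028; T_17,9=9×820784250+2141764053=9528822303; T_17,10=10×193754990+820784250=2758334150; T_17,11=11×28936908+193754990=512060978; T_17,12=12×2757118+28936908=62022324; T_17,13=13×165620+2757118=4910178; T_17,14=14×6020+165620=249900; T_17,15=15×120+6020=7820; T_17,16=16×1+120=136; T_17,17=17×0+1=1
r18: T_18,1=1×1+0=1; T_18,2=2×65535+1=131071; T_18,3=3×21457825+65535=64439010; T_18,4=4×694337290+21457825=2798806985; T_18,5=5×5652751651+694337290=28958095545; T_18,6=6×17505749898+5652751651=110687251039; T_18,7=7×25708104786+17505749898=197462483400; T_18,8=8×20415995028+25708104786=189036065010; T_18,9=9×9528822303+20415995028=106175395755; T_18,10=10×2758334150+9528822303=37112163803; T_18,11=11×512060978+2758334150=8391004908; T_18,12=12×62022324+512060978=1256328866; T_18,13=13×4910178+62022324=125854638; T_18,14=14×249900+4910178=8408778; T_18,15=15×7820+249900=367200; T_18,16=16×136+7820=9996; T_18,17=17×1+136=153; T_18,18=18×0+1=1
B_17 = ΣS(17,k) = 1+65535+21457825+694337290+5652751651+17505749898+25708104786+20415995028+9528822303+2758334150+512060978+62022324+4910178+249900+7820+136+1 = 82864869804
B_18 = ΣS(18,k) = 1+131071+64439010+2798806985+28958095545+110687251039+197462483400+189036065010+106175395755+37112163803+8391004908+1256328866+125854638+8408778+367200+9996+153+1 = 682076806159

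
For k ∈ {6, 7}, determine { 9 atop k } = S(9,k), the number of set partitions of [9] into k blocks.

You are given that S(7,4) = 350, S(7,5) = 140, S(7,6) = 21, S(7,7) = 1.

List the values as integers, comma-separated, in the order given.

r8: T_8,5=5×140+350=1050; T_8,6=6×21+140=266; T_8,7=7×1+21=28
r9: T_9,6=6×266+1050=2646; T_9,7=7×28+266=462
Read S(9,6) = 2646, S(9,7) = 462.

2646, 462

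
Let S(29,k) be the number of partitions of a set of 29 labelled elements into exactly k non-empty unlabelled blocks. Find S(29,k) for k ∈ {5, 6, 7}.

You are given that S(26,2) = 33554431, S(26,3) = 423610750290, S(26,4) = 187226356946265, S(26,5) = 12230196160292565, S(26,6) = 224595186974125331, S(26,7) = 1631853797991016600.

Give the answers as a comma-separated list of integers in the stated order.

r27: T_27,3=3×423610750290+33554431=1270865805301; T_27,4=4×187226356946265+423610750290=749329038535350; T_27,5=5×12230196160292565+187226356946265=61338207158409090; T_27,6=6×224595186974125331+12230196160292565=1359801318005044551; T_27,7=7×1631853797991016600+224595186974125331=11647571772911241531
r28: T_28,4=4×749329038535350+1270865805301=2998587019946701; T_28,5=5×61338207158409090+749329038535350=307440364830580800; T_28,6=6×1359801318005044551+61338207158409090=8220146115188676396; T_28,7=7×11647571772911241531+1359801318005044551=82892803728383735268
r29: T_29,5=5×307440364830580800+2998587019946701=1540200411172850701; T_29,6=6×8220146115188676396+307440364830580800=49628317055962639176; T_29,7=7×82892803728383735268+8220146115188676396=588469772213874823272
Read S(29,5) = 1540200411172850701, S(29,6) = 49628317055962639176, S(29,7) = 588469772213874823272.

1540200411172850701, 49628317055962639176, 588469772213874823272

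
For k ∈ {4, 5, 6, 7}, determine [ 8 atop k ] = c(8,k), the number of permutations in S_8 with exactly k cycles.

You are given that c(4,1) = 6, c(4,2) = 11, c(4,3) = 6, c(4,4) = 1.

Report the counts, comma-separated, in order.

@5  (5,1):6·4+0→24, (5,2):11·4+6→50, (5,3):6·4+11→35, (5,4):1·4+6→10, (5,5):0·4+1→1
@6  (6,2):50·5+24→274, (6,3):35·5+50→225, (6,4):10·5+35→85, (6,5):1·5+10→15, (6,6):0·5+1→1
@7  (7,3):225·6+274→1624, (7,4):85·6+225→735, (7,5):15·6+85→175, (7,6):1·6+15→21, (7,7):0·6+1→1
@8  (8,4):735·7+1624→6769, (8,5):175·7+735→1960, (8,6):21·7+175→322, (8,7):1·7+21→28
Read c(8,4) = 6769, c(8,5) = 1960, c(8,6) = 322, c(8,7) = 28.

6769, 1960, 322, 28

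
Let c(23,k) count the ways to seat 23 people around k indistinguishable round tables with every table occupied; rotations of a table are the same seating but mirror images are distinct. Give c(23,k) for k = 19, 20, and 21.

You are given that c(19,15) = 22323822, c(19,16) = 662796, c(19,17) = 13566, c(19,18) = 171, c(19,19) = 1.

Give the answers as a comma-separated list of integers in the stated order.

row 20: T[20][16]=19·662796+22323822=34916946  T[20][17]=19·13566+662796=920550  T[20][18]=19·171+13566=16815  T[20][19]=19·1+171=190  T[20][20]=19·0+1=1
row 21: T[21][17]=20·920550+34916946=53327946  T[21][18]=20·16815+920550=1256850  T[21][19]=20·190+16815=20615  T[21][20]=20·1+190=210  T[21][21]=20·0+1=1
row 22: T[22][18]=21·1256850+53327946=79721796  T[22][19]=21·20615+1256850=1689765  T[22][20]=21·210+20615=25025  T[22][21]=21·1+210=231
row 23: T[23][19]=22·1689765+79721796=116896626  T[23][20]=22·25025+1689765=2240315  T[23][21]=22·231+25025=30107
Read c(23,19) = 116896626, c(23,20) = 2240315, c(23,21) = 30107.

116896626, 2240315, 30107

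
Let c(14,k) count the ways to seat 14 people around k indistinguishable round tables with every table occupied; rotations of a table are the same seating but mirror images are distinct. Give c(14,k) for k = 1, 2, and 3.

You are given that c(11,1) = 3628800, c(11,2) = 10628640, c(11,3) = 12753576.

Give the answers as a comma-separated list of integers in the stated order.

6227020800, 19802759040, 26596717056

r12: T_12,1=11×3628800+0=39916800; T_12,2=11×10628640+3628800=120543840; T_12,3=11×12753576+10628640=150917976
r13: T_13,1=12×39916800+0=479001600; T_13,2=12×120543840+39916800=1486442880; T_13,3=12×150917976+120543840=1931559552
r14: T_14,1=13×479001600+0=6227020800; T_14,2=13×1486442880+479001600=19802759040; T_14,3=13×1931559552+1486442880=26596717056
Read c(14,1) = 6227020800, c(14,2) = 19802759040, c(14,3) = 26596717056.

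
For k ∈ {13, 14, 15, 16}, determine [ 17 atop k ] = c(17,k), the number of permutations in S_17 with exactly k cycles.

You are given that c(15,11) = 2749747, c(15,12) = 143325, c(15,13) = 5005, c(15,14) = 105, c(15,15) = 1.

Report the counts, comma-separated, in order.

8394022, 323680, 8500, 136

r16: T_16,12=15×143325+2749747=4899622; T_16,13=15×5005+143325=218400; T_16,14=15×105+5005=6580; T_16,15=15×1+105=120; T_16,16=15×0+1=1
r17: T_17,13=16×218400+4899622=8394022; T_17,14=16×6580+218400=323680; T_17,15=16×120+6580=8500; T_17,16=16×1+120=136
Read c(17,13) = 8394022, c(17,14) = 323680, c(17,15) = 8500, c(17,16) = 136.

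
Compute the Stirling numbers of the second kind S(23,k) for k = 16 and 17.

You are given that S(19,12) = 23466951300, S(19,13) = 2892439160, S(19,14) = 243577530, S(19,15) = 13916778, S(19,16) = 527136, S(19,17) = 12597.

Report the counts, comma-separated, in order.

762361127264, 49916988803

i=20: T(20,13)=23466951300+13·2892439160=61068660380 | T(20,14)=2892439160+14·243577530=6302524580 | T(20,15)=243577530+15·13916778=452329200 | T(20,16)=13916778+16·527136=22350954 | T(20,17)=527136+17·12597=741285
i=21: T(21,14)=61068660380+14·6302524580=149304004500 | T(21,15)=6302524580+15·452329200=13087462580 | T(21,16)=452329200+16·22350954=809944464 | T(21,17)=22350954+17·741285=34952799
i=22: T(22,15)=149304004500+15·13087462580=345615943200 | T(22,16)=13087462580+16·809944464=26046574004 | T(22,17)=809944464+17·34952799=1404142047
i=23: T(23,16)=345615943200+16·26046574004=762361127264 | T(23,17)=26046574004+17·1404142047=49916988803
Read S(23,16) = 762361127264, S(23,17) = 49916988803.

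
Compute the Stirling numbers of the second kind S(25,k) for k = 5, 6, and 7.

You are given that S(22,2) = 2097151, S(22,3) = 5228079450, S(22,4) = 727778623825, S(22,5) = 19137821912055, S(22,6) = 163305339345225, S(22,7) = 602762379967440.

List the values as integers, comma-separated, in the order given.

2436684974110751, 37026417000002430, 227832482998716310

i=23: T(23,3)=2097151+3·5228079450=15686335501 | T(23,4)=5228079450+4·727778623825=2916342574750 | T(23,5)=727778623825+5·19137821912055=96416888184100 | T(23,6)=19137821912055+6·163305339345225=998969857983405 | T(23,7)=163305339345225+7·602762379967440=4382641999117305
i=24: T(24,4)=15686335501+4·2916342574750=11681056634501 | T(24,5)=2916342574750+5·96416888184100=485000783495250 | T(24,6)=96416888184100+6·998969857983405=6090236036084530 | T(24,7)=998969857983405+7·4382641999117305=31677463851804540
i=25: T(25,5)=11681056634501+5·485000783495250=2436684974110751 | T(25,6)=485000783495250+6·6090236036084530=37026417000002430 | T(25,7)=6090236036084530+7·31677463851804540=227832482998716310
Read S(25,5) = 2436684974110751, S(25,6) = 37026417000002430, S(25,7) = 227832482998716310.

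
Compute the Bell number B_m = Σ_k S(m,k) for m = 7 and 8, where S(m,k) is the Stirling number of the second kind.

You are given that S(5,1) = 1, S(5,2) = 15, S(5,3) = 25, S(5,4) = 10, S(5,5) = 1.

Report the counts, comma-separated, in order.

877, 4140

@6  (6,1):1·1+0→1, (6,2):15·2+1→31, (6,3):25·3+15→90, (6,4):10·4+25→65, (6,5):1·5+10→15, (6,6):0·6+1→1
@7  (7,1):1·1+0→1, (7,2):31·2+1→63, (7,3):90·3+31→301, (7,4):65·4+90→350, (7,5):15·5+65→140, (7,6):1·6+15→21, (7,7):0·7+1→1
@8  (8,1):1·1+0→1, (8,2):63·2+1→127, (8,3):301·3+63→966, (8,4):350·4+301→1701, (8,5):140·5+350→1050, (8,6):21·6+140→266, (8,7):1·7+21→28, (8,8):0·8+1→1
B_7 = ΣS(7,k) = 1+63+301+350+140+21+1 = 877
B_8 = ΣS(8,k) = 1+127+966+1701+1050+266+28+1 = 4140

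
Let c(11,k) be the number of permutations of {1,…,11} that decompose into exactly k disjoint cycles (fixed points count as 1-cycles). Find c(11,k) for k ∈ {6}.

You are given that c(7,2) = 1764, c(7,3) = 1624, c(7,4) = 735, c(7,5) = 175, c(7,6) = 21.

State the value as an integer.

r8: T_8,3=7×1624+1764=13132; T_8,4=7×735+1624=6769; T_8,5=7×175+735=1960; T_8,6=7×21+175=322
r9: T_9,4=8×6769+13132=67284; T_9,5=8×1960+6769=22449; T_9,6=8×322+1960=4536
r10: T_10,5=9×22449+67284=269325; T_10,6=9×4536+22449=63273
r11: T_11,6=10×63273+269325=902055
Read c(11,6) = 902055.

902055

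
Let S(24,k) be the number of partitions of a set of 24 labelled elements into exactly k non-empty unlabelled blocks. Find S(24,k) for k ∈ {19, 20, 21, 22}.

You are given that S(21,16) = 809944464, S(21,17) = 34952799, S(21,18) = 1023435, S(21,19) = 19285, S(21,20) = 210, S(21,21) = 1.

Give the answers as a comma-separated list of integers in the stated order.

row 22: T[22][17]=17·34952799+809944464=1404142047  T[22][18]=18·1023435+34952799=53374629  T[22][19]=19·19285+1023435=1389850  T[22][20]=20·210+19285=23485  T[22][21]=21·1+210=231  T[22][22]=22·0+1=1
row 23: T[23][18]=18·53374629+1404142047=2364885369  T[23][19]=19·1389850+53374629=79781779  T[23][20]=20·23485+1389850=1859550  T[23][21]=21·231+23485=28336  T[23][22]=22·1+231=253
row 24: T[24][19]=19·79781779+2364885369=3880739170  T[24][20]=20·1859550+79781779=116972779  T[24][21]=21·28336+1859550=2454606  T[24][22]=22·253+28336=33902
Read S(24,19) = 3880739170, S(24,20) = 116972779, S(24,21) = 2454606, S(24,22) = 33902.

3880739170, 116972779, 2454606, 33902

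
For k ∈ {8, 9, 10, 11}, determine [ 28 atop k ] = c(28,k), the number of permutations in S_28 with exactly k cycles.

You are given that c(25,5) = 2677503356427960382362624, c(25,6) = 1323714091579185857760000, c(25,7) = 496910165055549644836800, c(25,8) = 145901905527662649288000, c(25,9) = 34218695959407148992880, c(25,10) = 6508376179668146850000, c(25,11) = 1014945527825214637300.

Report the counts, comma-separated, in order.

3673742549077683082376236224, 936363983558079713086850400, 195460557459107504515368560, 33819732719881270820297640

[26] T[26,6]:25*1323714091579185857760000+2677503356427960382362624=35770355645907606826362624 · T[26,7]:25*496910165055549644836800+1323714091579185857760000=13746468217967926978680000 · T[26,8]:25*145901905527662649288000+496910165055549644836800=4144457803247115877036800 · T[26,9]:25*34218695959407148992880+145901905527662649288000=1001369304512841374110000 · T[26,10]:25*6508376179668146850000+34218695959407148992880=196928100451110820242880 · T[26,11]:25*1014945527825214637300+6508376179668146850000=31882014375298512782500
[27] T[27,7]:26*13746468217967926978680000+35770355645907606826362624=393178529313073708272042624 · T[27,8]:26*4144457803247115877036800+13746468217967926978680000=121502371102392939781636800 · T[27,9]:26*1001369304512841374110000+4144457803247115877036800=30180059720580991603896800 · T[27,10]:26*196928100451110820242880+1001369304512841374110000=6121499916241722700424880 · T[27,11]:26*31882014375298512782500+196928100451110820242880=1025860474208872152587880
[28] T[28,8]:27*121502371102392939781636800+393178529313073708272042624=3673742549077683082376236224 · T[28,9]:27*30180059720580991603896800+121502371102392939781636800=936363983558079713086850400 · T[28,10]:27*6121499916241722700424880+30180059720580991603896800=195460557459107504515368560 · T[28,11]:27*1025860474208872152587880+6121499916241722700424880=33819732719881270820297640
Read c(28,8) = 3673742549077683082376236224, c(28,9) = 936363983558079713086850400, c(28,10) = 195460557459107504515368560, c(28,11) = 33819732719881270820297640.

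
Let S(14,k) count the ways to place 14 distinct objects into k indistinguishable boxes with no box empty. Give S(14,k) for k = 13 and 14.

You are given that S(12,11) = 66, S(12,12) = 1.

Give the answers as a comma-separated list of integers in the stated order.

91, 1

i=13: T(13,12)=66+12·1=78 | T(13,13)=1+13·0=1
i=14: T(14,13)=78+13·1=91 | T(14,14)=1+14·0=1
Read S(14,13) = 91, S(14,14) = 1.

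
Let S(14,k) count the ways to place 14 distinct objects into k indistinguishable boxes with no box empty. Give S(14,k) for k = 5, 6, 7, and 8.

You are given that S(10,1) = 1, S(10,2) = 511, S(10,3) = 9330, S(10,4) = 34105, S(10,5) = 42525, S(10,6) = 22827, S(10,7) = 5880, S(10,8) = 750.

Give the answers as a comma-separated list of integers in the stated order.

[11] T[11,2]:2*511+1=1023 · T[11,3]:3*9330+511=28501 · T[11,4]:4*34105+9330=145750 · T[11,5]:5*42525+34105=246730 · T[11,6]:6*22827+42525=179487 · T[11,7]:7*5880+22827=63987 · T[11,8]:8*750+5880=11880
[12] T[12,3]:3*28501+1023=86526 · T[12,4]:4*145750+28501=611501 · T[12,5]:5*246730+145750=1379400 · T[12,6]:6*179487+246730=1323652 · T[12,7]:7*63987+179487=627396 · T[12,8]:8*11880+63987=159027
[13] T[13,4]:4*611501+86526=2532530 · T[13,5]:5*1379400+611501=7508501 · T[13,6]:6*1323652+1379400=9321312 · T[13,7]:7*627396+1323652=5715424 · T[13,8]:8*159027+627396=1899612
[14] T[14,5]:5*7508501+2532530=40075035 · T[14,6]:6*9321312+7508501=63436373 · T[14,7]:7*5715424+9321312=49329280 · T[14,8]:8*1899612+5715424=20912320
Read S(14,5) = 40075035, S(14,6) = 63436373, S(14,7) = 49329280, S(14,8) = 20912320.

40075035, 63436373, 49329280, 20912320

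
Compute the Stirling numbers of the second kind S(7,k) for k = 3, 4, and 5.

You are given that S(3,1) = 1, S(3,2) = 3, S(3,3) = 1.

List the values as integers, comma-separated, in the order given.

301, 350, 140

@4  (4,1):1·1+0→1, (4,2):3·2+1→7, (4,3):1·3+3→6, (4,4):0·4+1→1
@5  (5,1):1·1+0→1, (5,2):7·2+1→15, (5,3):6·3+7→25, (5,4):1·4+6→10, (5,5):0·5+1→1
@6  (6,2):15·2+1→31, (6,3):25·3+15→90, (6,4):10·4+25→65, (6,5):1·5+10→15
@7  (7,3):90·3+31→301, (7,4):65·4+90→350, (7,5):15·5+65→140
Read S(7,3) = 301, S(7,4) = 350, S(7,5) = 140.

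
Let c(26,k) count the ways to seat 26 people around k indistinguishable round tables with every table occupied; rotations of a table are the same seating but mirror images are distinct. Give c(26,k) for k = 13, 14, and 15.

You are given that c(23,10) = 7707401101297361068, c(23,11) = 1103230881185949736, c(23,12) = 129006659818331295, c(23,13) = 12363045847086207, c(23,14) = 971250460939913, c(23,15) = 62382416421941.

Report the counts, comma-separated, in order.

@24  (24,11):1103230881185949736·23+7707401101297361068→33081711368574204996, (24,12):129006659818331295·23+1103230881185949736→4070384057007569521, (24,13):12363045847086207·23+129006659818331295→413356714301314056, (24,14):971250460939913·23+12363045847086207→34701806448704206, (24,15):62382416421941·23+971250460939913→2406046038644556
@25  (25,12):4070384057007569521·24+33081711368574204996→130770928736755873500, (25,13):413356714301314056·24+4070384057007569521→13990945200239106865, (25,14):34701806448704206·24+413356714301314056→1246200069070215000, (25,15):2406046038644556·24+34701806448704206→92446911376173550
@26  (26,13):13990945200239106865·25+130770928736755873500→480544558742733545125, (26,14):1246200069070215000·25+13990945200239106865→45145946926994481865, (26,15):92446911376173550·25+1246200069070215000→3557372853474553750
Read c(26,13) = 480544558742733545125, c(26,14) = 45145946926994481865, c(26,15) = 3557372853474553750.

480544558742733545125, 45145946926994481865, 3557372853474553750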